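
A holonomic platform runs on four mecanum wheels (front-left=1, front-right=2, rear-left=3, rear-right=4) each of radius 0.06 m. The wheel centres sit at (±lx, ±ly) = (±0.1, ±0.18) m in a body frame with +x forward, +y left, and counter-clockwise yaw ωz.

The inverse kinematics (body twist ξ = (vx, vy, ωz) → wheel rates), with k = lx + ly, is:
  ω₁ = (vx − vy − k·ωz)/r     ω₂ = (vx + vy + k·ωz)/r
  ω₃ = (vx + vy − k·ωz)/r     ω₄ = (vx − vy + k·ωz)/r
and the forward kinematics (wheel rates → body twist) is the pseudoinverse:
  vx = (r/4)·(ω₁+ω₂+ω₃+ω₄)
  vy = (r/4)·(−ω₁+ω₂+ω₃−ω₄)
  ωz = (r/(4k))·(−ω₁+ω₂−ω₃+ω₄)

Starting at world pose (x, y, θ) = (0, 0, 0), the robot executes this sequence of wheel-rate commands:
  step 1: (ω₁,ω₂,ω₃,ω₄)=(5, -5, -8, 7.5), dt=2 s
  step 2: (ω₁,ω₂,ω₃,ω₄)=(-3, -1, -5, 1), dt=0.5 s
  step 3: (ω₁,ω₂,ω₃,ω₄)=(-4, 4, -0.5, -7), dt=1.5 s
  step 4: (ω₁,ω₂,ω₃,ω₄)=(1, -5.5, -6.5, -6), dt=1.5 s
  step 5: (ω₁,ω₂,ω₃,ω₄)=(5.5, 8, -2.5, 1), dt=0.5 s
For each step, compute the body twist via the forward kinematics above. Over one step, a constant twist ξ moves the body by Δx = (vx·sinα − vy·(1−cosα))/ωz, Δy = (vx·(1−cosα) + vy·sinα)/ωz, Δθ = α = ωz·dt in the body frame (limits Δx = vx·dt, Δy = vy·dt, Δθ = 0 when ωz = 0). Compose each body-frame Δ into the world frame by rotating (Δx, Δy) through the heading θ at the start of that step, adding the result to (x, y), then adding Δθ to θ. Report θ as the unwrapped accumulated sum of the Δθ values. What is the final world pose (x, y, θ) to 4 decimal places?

(-0.2931, -1.0253, 0.6027)

step 1: ξ=(vx,vy,ωz)=(-0.0075, -0.3825, 0.2946), dt=2.0 → body Δ=(0.2048, -0.7258, 0.5893) → world pose (0.2048, -0.7258, 0.5893)
step 2: ξ=(vx,vy,ωz)=(-0.1200, -0.0600, 0.4286), dt=0.5 → body Δ=(-0.0563, -0.0362, 0.2143) → world pose (0.1781, -0.7872, 0.8036)
step 3: ξ=(vx,vy,ωz)=(-0.1125, 0.2175, 0.0804), dt=1.5 → body Δ=(-0.1880, 0.3153, 0.1205) → world pose (-0.1794, -0.7036, 0.9241)
step 4: ξ=(vx,vy,ωz)=(-0.2550, -0.1050, -0.3214), dt=1.5 → body Δ=(-0.4051, -0.0610, -0.4821) → world pose (-0.3748, -1.0637, 0.4420)
step 5: ξ=(vx,vy,ωz)=(0.1800, -0.0150, 0.3214), dt=0.5 → body Δ=(0.0902, -0.0003, 0.1607) → world pose (-0.2931, -1.0253, 0.6027)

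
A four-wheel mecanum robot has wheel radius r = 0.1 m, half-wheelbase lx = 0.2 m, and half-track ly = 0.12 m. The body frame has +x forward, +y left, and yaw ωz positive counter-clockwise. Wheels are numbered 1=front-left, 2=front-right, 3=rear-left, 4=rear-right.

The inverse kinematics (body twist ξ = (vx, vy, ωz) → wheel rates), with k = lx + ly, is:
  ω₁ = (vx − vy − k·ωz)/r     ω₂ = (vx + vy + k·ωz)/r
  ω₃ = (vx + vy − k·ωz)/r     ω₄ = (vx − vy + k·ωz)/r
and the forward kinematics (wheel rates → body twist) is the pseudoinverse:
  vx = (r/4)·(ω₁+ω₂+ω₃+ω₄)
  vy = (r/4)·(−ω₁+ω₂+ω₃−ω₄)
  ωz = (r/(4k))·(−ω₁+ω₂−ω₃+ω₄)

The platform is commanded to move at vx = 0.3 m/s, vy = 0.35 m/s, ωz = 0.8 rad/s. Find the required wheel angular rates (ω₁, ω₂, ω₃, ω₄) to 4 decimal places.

k = lx + ly = 0.2 + 0.12 = 0.3200;  k·ωz = 0.3200·0.8 = 0.2560
ω₁ (FL) = (vx − vy − k·ωz)/r = -0.3060/0.1 = -3.0600
ω₂ (FR) = (vx + vy + k·ωz)/r = 0.9060/0.1 = 9.0600
ω₃ (RL) = (vx + vy − k·ωz)/r = 0.3940/0.1 = 3.9400
ω₄ (RR) = (vx − vy + k·ωz)/r = 0.2060/0.1 = 2.0600

(-3.0600, 9.0600, 3.9400, 2.0600)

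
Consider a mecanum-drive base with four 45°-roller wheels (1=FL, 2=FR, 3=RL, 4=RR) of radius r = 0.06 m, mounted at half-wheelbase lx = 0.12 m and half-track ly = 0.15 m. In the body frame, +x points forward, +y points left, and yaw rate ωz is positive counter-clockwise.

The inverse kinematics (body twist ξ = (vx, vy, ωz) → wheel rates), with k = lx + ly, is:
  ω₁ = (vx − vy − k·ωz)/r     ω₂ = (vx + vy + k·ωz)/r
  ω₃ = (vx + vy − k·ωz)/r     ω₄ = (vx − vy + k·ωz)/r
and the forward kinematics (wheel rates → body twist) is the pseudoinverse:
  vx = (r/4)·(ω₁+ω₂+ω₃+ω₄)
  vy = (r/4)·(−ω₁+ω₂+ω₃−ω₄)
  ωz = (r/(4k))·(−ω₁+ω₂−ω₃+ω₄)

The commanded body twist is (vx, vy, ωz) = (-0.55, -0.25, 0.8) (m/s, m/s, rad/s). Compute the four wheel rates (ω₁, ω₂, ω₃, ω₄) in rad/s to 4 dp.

(-8.6000, -9.7333, -16.9333, -1.4000)

k = lx + ly = 0.12 + 0.15 = 0.2700;  k·ωz = 0.2700·0.8 = 0.2160
ω₁ (FL) = (vx − vy − k·ωz)/r = -0.5160/0.06 = -8.6000
ω₂ (FR) = (vx + vy + k·ωz)/r = -0.5840/0.06 = -9.7333
ω₃ (RL) = (vx + vy − k·ωz)/r = -1.0160/0.06 = -16.9333
ω₄ (RR) = (vx − vy + k·ωz)/r = -0.0840/0.06 = -1.4000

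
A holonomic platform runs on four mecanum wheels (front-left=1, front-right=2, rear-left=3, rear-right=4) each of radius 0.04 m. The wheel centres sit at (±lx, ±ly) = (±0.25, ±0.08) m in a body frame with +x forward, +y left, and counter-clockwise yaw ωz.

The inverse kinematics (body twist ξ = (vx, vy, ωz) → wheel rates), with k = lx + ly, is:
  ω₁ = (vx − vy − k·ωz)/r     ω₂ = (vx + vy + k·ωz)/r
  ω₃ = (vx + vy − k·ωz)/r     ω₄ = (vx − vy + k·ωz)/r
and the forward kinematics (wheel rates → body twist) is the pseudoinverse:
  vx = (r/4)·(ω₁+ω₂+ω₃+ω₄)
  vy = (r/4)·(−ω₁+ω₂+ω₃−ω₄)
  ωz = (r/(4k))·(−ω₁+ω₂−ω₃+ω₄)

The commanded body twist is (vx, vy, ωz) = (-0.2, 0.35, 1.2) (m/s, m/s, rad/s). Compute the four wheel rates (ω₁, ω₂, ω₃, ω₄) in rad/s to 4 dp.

(-23.6500, 13.6500, -6.1500, -3.8500)

k = lx + ly = 0.25 + 0.08 = 0.3300;  k·ωz = 0.3300·1.2 = 0.3960
ω₁ (FL) = (vx − vy − k·ωz)/r = -0.9460/0.04 = -23.6500
ω₂ (FR) = (vx + vy + k·ωz)/r = 0.5460/0.04 = 13.6500
ω₃ (RL) = (vx + vy − k·ωz)/r = -0.2460/0.04 = -6.1500
ω₄ (RR) = (vx − vy + k·ωz)/r = -0.1540/0.04 = -3.8500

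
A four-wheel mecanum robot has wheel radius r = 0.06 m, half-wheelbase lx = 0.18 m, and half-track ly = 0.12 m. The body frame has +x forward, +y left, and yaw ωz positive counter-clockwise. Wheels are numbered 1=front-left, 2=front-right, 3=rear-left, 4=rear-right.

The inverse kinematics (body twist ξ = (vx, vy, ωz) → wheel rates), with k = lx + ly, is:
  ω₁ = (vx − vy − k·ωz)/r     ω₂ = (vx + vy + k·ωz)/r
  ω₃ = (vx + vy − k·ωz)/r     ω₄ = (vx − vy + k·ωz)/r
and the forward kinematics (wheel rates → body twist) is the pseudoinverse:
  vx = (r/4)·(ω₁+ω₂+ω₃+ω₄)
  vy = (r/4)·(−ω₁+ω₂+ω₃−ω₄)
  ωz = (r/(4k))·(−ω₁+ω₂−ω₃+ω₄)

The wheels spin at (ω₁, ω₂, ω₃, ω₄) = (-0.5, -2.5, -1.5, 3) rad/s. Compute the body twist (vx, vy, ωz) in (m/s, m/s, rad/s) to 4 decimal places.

k = lx + ly = 0.18 + 0.12 = 0.3000
ω₁+ω₂+ω₃+ω₄ = -1.5000  →  vx = (0.06/4)·-1.5000 = -0.0225
−ω₁+ω₂+ω₃−ω₄ = -6.5000  →  vy = (0.06/4)·-6.5000 = -0.0975
−ω₁+ω₂−ω₃+ω₄ = 2.5000  →  ωz = (0.06/1.2000)·2.5000 = 0.1250

(-0.0225, -0.0975, 0.1250)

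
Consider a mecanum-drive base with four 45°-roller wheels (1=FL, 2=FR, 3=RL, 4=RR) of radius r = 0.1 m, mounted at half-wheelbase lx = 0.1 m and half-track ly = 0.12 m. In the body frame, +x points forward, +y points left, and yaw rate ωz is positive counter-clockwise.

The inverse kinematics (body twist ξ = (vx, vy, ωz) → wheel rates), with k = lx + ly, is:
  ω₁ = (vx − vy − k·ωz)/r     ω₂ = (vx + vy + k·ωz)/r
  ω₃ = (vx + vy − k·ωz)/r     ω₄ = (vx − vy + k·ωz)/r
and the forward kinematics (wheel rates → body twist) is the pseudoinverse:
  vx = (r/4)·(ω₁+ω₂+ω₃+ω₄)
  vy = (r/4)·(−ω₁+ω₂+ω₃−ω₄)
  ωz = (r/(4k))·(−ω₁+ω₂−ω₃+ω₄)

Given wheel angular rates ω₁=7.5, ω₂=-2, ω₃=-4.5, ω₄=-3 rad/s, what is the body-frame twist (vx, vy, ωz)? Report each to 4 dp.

k = lx + ly = 0.1 + 0.12 = 0.2200
ω₁+ω₂+ω₃+ω₄ = -2.0000  →  vx = (0.1/4)·-2.0000 = -0.0500
−ω₁+ω₂+ω₃−ω₄ = -11.0000  →  vy = (0.1/4)·-11.0000 = -0.2750
−ω₁+ω₂−ω₃+ω₄ = -8.0000  →  ωz = (0.1/0.8800)·-8.0000 = -0.9091

(-0.0500, -0.2750, -0.9091)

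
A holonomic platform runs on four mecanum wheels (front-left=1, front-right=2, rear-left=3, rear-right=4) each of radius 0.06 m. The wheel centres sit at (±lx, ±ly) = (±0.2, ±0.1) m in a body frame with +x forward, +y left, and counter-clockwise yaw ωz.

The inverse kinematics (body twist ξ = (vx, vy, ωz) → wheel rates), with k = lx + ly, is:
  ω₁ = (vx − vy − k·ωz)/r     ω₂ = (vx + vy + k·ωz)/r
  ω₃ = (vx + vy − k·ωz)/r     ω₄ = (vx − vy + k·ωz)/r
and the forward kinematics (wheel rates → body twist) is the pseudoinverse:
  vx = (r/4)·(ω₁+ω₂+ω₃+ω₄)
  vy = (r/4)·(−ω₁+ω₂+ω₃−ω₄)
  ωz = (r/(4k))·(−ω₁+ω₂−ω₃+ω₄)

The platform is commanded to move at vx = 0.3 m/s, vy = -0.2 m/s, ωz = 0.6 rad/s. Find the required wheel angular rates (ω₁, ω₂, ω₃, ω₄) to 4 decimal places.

k = lx + ly = 0.2 + 0.1 = 0.3000;  k·ωz = 0.3000·0.6 = 0.1800
ω₁ (FL) = (vx − vy − k·ωz)/r = 0.3200/0.06 = 5.3333
ω₂ (FR) = (vx + vy + k·ωz)/r = 0.2800/0.06 = 4.6667
ω₃ (RL) = (vx + vy − k·ωz)/r = -0.0800/0.06 = -1.3333
ω₄ (RR) = (vx − vy + k·ωz)/r = 0.6800/0.06 = 11.3333

(5.3333, 4.6667, -1.3333, 11.3333)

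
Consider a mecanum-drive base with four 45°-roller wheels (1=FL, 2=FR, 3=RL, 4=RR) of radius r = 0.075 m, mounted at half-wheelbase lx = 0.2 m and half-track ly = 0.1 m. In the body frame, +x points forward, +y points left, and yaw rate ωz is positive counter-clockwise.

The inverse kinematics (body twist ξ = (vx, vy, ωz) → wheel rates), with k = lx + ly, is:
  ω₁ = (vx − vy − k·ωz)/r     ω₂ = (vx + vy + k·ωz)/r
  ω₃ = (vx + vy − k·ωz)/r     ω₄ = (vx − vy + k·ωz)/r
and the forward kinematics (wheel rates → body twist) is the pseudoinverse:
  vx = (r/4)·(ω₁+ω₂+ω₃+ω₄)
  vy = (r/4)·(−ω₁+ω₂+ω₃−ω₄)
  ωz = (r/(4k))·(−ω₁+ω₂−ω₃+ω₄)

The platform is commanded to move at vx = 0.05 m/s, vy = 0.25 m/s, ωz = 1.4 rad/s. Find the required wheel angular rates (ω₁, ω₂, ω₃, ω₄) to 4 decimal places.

(-8.2667, 9.6000, -1.6000, 2.9333)

k = lx + ly = 0.2 + 0.1 = 0.3000;  k·ωz = 0.3000·1.4 = 0.4200
ω₁ (FL) = (vx − vy − k·ωz)/r = -0.6200/0.075 = -8.2667
ω₂ (FR) = (vx + vy + k·ωz)/r = 0.7200/0.075 = 9.6000
ω₃ (RL) = (vx + vy − k·ωz)/r = -0.1200/0.075 = -1.6000
ω₄ (RR) = (vx − vy + k·ωz)/r = 0.2200/0.075 = 2.9333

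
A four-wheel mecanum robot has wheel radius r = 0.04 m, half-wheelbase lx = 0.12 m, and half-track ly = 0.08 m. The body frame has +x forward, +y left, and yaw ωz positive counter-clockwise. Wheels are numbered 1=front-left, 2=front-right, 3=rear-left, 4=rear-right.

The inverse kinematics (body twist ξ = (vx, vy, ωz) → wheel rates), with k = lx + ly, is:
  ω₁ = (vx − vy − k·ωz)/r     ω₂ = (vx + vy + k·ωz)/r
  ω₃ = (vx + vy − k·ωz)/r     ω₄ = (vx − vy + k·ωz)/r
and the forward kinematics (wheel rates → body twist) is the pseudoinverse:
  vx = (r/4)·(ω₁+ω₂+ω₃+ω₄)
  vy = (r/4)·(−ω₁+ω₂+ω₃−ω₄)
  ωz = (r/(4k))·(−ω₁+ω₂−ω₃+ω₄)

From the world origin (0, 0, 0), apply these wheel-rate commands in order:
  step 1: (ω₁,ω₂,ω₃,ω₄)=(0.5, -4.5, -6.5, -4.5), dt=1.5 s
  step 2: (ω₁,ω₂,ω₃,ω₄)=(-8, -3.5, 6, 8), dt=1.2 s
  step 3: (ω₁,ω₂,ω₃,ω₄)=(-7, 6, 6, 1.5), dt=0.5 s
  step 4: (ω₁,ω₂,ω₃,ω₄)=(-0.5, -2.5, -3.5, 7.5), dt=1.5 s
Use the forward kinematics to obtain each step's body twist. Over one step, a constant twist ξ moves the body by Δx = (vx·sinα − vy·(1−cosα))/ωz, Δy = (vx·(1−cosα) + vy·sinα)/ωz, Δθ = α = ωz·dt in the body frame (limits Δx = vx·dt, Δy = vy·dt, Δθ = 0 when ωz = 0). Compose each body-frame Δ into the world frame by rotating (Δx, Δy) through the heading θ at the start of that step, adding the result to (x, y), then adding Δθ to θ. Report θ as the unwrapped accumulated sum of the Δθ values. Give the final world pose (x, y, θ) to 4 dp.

step 1: ξ=(vx,vy,ωz)=(-0.1500, -0.0700, -0.1500), dt=1.5 → body Δ=(-0.2349, -0.0789, -0.2250) → world pose (-0.2349, -0.0789, -0.2250)
step 2: ξ=(vx,vy,ωz)=(0.0250, 0.0250, 0.3250), dt=1.2 → body Δ=(0.0235, 0.0350, 0.3900) → world pose (-0.2042, -0.0500, 0.1650)
step 3: ξ=(vx,vy,ωz)=(0.0650, 0.1750, 0.4250), dt=0.5 → body Δ=(0.0230, 0.0903, 0.2125) → world pose (-0.1963, 0.0428, 0.3775)
step 4: ξ=(vx,vy,ωz)=(0.0100, -0.1300, 0.4500), dt=1.5 → body Δ=(0.0772, -0.1757, 0.6750) → world pose (-0.0598, -0.0920, 1.0525)

(-0.0598, -0.0920, 1.0525)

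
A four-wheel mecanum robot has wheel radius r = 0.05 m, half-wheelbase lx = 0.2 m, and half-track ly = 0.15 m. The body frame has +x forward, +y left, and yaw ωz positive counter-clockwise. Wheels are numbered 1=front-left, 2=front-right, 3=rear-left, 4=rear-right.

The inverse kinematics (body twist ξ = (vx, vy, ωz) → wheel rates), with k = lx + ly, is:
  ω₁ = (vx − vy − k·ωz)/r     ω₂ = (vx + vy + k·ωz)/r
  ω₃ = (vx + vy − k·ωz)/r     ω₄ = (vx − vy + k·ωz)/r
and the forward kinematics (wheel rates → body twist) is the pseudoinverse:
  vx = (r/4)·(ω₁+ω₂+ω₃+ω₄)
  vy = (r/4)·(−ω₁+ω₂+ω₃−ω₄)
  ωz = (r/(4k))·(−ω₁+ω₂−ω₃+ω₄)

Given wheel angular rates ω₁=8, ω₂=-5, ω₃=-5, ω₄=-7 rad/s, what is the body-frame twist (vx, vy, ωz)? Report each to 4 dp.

(-0.1125, -0.1375, -0.5357)

k = lx + ly = 0.2 + 0.15 = 0.3500
ω₁+ω₂+ω₃+ω₄ = -9.0000  →  vx = (0.05/4)·-9.0000 = -0.1125
−ω₁+ω₂+ω₃−ω₄ = -11.0000  →  vy = (0.05/4)·-11.0000 = -0.1375
−ω₁+ω₂−ω₃+ω₄ = -15.0000  →  ωz = (0.05/1.4000)·-15.0000 = -0.5357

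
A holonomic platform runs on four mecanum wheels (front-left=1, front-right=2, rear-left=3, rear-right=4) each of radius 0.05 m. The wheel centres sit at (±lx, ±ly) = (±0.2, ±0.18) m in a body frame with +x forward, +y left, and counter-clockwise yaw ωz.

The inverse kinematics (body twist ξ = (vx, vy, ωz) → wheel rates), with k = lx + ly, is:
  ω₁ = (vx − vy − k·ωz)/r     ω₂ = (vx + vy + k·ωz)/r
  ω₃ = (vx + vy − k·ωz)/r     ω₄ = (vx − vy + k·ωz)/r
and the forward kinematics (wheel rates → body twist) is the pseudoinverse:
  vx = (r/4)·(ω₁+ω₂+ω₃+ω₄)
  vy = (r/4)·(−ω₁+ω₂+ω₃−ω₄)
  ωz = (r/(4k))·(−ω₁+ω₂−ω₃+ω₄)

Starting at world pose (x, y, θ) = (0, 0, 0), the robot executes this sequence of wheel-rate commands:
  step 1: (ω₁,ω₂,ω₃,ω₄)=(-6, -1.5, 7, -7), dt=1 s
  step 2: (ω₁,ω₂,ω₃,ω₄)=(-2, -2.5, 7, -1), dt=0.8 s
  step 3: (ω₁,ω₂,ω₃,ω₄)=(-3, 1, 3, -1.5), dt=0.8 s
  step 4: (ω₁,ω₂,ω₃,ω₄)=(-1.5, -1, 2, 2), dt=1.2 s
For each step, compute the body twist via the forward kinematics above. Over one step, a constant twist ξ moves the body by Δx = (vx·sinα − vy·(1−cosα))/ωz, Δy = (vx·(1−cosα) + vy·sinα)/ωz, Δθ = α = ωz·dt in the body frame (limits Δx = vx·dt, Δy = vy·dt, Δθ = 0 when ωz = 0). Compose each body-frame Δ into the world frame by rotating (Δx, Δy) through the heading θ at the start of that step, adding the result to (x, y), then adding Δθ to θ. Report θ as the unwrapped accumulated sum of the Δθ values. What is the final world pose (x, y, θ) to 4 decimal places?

step 1: ξ=(vx,vy,ωz)=(-0.0938, 0.2313, -0.3125), dt=1.0 → body Δ=(-0.0564, 0.2420, -0.3125) → world pose (-0.0564, 0.2420, -0.3125)
step 2: ξ=(vx,vy,ωz)=(0.0188, 0.0938, -0.2796), dt=0.8 → body Δ=(0.0232, 0.0727, -0.2237) → world pose (-0.0119, 0.3041, -0.5362)
step 3: ξ=(vx,vy,ωz)=(-0.0063, 0.1063, -0.0164), dt=0.8 → body Δ=(-0.0044, 0.0850, -0.0132) → world pose (0.0277, 0.3794, -0.5493)
step 4: ξ=(vx,vy,ωz)=(0.0187, 0.0063, 0.0164), dt=1.2 → body Δ=(0.0224, 0.0077, 0.0197) → world pose (0.0508, 0.3743, -0.5296)

(0.0508, 0.3743, -0.5296)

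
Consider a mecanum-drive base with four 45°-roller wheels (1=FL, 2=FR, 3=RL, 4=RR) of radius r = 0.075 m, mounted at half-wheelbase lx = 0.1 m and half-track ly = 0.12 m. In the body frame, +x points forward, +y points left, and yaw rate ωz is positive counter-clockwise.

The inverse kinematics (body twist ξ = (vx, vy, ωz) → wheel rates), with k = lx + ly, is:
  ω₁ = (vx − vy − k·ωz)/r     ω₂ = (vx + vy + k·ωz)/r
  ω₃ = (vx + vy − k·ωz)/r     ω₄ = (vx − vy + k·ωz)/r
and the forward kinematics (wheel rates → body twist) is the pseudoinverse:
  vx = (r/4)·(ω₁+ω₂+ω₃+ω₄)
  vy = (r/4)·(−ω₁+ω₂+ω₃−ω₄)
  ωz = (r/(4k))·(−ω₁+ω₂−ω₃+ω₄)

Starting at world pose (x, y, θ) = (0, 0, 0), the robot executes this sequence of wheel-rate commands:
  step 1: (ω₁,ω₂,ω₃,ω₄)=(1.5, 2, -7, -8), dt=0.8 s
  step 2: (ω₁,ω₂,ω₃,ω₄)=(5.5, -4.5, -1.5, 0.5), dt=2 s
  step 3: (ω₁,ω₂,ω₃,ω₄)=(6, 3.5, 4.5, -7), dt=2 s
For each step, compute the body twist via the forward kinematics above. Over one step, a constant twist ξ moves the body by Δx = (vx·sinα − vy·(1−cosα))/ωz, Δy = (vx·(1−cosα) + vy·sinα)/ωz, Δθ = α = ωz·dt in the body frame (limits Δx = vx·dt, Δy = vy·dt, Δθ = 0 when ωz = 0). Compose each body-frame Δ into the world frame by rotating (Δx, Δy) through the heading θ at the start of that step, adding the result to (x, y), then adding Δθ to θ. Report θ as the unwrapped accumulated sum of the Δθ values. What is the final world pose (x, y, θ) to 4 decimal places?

(-0.4817, -0.6195, -3.7841)

step 1: ξ=(vx,vy,ωz)=(-0.2156, 0.0281, -0.0426), dt=0.8 → body Δ=(-0.1721, 0.0254, -0.0341) → world pose (-0.1721, 0.0254, -0.0341)
step 2: ξ=(vx,vy,ωz)=(0.0000, -0.2250, -0.6818), dt=2.0 → body Δ=(-0.2621, -0.3229, -1.3636) → world pose (-0.4451, -0.2884, -1.3977)
step 3: ξ=(vx,vy,ωz)=(0.1312, 0.1688, -1.1932), dt=2.0 → body Δ=(0.3198, -0.0931, -2.3864) → world pose (-0.4817, -0.6195, -3.7841)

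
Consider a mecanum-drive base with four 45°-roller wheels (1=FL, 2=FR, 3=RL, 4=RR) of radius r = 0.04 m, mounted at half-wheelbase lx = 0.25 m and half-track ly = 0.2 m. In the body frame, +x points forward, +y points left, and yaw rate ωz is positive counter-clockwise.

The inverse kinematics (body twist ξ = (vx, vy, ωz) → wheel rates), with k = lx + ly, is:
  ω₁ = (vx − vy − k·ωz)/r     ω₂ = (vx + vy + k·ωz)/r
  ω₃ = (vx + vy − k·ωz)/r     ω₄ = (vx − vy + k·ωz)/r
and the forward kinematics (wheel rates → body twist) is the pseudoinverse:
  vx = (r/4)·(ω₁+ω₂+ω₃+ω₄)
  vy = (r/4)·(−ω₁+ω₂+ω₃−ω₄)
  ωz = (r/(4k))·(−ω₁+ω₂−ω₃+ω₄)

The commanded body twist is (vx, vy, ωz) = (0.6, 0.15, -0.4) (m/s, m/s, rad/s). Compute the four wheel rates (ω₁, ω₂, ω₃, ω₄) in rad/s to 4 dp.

(15.7500, 14.2500, 23.2500, 6.7500)

k = lx + ly = 0.25 + 0.2 = 0.4500;  k·ωz = 0.4500·-0.4 = -0.1800
ω₁ (FL) = (vx − vy − k·ωz)/r = 0.6300/0.04 = 15.7500
ω₂ (FR) = (vx + vy + k·ωz)/r = 0.5700/0.04 = 14.2500
ω₃ (RL) = (vx + vy − k·ωz)/r = 0.9300/0.04 = 23.2500
ω₄ (RR) = (vx − vy + k·ωz)/r = 0.2700/0.04 = 6.7500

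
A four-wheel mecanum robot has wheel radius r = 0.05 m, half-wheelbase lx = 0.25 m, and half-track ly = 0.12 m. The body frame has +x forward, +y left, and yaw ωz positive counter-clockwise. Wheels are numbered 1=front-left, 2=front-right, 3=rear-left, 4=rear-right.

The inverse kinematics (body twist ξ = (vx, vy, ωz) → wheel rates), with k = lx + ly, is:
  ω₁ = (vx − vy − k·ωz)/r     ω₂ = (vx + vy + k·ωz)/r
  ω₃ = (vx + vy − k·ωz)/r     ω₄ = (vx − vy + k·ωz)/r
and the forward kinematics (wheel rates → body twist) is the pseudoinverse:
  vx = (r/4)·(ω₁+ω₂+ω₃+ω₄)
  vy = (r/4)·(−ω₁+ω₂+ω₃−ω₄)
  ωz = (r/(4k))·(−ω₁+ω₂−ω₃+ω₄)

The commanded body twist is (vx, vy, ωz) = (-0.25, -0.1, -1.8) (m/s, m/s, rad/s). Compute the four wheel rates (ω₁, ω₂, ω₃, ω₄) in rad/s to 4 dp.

(10.3200, -20.3200, 6.3200, -16.3200)

k = lx + ly = 0.25 + 0.12 = 0.3700;  k·ωz = 0.3700·-1.8 = -0.6660
ω₁ (FL) = (vx − vy − k·ωz)/r = 0.5160/0.05 = 10.3200
ω₂ (FR) = (vx + vy + k·ωz)/r = -1.0160/0.05 = -20.3200
ω₃ (RL) = (vx + vy − k·ωz)/r = 0.3160/0.05 = 6.3200
ω₄ (RR) = (vx − vy + k·ωz)/r = -0.8160/0.05 = -16.3200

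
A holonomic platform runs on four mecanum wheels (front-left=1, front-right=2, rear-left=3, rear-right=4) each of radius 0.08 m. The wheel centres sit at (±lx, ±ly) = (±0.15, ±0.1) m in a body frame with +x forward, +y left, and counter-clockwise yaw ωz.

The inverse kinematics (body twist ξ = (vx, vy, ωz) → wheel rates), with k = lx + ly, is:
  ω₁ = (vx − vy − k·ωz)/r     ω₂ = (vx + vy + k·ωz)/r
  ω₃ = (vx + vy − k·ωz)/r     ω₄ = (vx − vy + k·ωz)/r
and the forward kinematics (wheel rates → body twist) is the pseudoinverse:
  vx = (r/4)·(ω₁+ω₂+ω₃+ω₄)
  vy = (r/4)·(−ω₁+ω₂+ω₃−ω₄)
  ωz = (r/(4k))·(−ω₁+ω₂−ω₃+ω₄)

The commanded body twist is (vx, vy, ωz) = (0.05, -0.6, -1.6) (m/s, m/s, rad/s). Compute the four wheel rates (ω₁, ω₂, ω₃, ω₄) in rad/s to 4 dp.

(13.1250, -11.8750, -1.8750, 3.1250)

k = lx + ly = 0.15 + 0.1 = 0.2500;  k·ωz = 0.2500·-1.6 = -0.4000
ω₁ (FL) = (vx − vy − k·ωz)/r = 1.0500/0.08 = 13.1250
ω₂ (FR) = (vx + vy + k·ωz)/r = -0.9500/0.08 = -11.8750
ω₃ (RL) = (vx + vy − k·ωz)/r = -0.1500/0.08 = -1.8750
ω₄ (RR) = (vx − vy + k·ωz)/r = 0.2500/0.08 = 3.1250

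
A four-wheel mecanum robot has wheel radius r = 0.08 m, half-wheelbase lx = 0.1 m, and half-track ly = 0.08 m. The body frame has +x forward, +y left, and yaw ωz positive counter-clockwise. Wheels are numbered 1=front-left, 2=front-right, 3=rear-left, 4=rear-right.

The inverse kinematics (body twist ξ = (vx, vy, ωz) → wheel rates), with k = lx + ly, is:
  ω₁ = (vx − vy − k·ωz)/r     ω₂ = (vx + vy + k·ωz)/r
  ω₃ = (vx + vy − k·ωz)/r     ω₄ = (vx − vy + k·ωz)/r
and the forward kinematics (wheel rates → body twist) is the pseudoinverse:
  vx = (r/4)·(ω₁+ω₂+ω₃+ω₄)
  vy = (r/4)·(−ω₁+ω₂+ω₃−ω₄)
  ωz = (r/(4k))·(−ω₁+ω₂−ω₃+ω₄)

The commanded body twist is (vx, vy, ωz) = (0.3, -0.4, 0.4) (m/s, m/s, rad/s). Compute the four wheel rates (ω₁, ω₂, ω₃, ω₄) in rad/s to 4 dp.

k = lx + ly = 0.1 + 0.08 = 0.1800;  k·ωz = 0.1800·0.4 = 0.0720
ω₁ (FL) = (vx − vy − k·ωz)/r = 0.6280/0.08 = 7.8500
ω₂ (FR) = (vx + vy + k·ωz)/r = -0.0280/0.08 = -0.3500
ω₃ (RL) = (vx + vy − k·ωz)/r = -0.1720/0.08 = -2.1500
ω₄ (RR) = (vx − vy + k·ωz)/r = 0.7720/0.08 = 9.6500

(7.8500, -0.3500, -2.1500, 9.6500)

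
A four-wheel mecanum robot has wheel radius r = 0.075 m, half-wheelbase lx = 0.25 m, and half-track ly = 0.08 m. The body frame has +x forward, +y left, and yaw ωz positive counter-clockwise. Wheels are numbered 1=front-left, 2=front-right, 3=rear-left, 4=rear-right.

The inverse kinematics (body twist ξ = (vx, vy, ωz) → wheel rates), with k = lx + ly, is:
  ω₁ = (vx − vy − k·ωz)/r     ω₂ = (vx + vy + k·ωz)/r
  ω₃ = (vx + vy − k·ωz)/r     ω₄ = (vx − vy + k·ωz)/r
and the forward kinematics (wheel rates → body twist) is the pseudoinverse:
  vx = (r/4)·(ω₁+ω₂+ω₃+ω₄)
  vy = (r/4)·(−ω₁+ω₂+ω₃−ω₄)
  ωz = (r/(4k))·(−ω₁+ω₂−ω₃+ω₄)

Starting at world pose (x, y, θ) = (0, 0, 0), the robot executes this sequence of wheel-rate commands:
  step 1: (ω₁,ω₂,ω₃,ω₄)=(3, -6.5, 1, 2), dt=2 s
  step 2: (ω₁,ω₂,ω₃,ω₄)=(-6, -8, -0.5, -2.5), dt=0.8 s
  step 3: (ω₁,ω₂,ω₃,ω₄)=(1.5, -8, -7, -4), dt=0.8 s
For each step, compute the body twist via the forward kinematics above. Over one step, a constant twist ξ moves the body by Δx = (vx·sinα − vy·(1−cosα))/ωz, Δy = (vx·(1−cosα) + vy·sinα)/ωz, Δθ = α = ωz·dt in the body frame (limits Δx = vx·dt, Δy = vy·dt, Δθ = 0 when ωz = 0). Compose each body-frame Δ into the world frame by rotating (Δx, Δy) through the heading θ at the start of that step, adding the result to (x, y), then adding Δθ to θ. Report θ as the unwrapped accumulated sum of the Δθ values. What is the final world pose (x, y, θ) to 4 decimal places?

step 1: ξ=(vx,vy,ωz)=(-0.0094, -0.1969, -0.4830), dt=2.0 → body Δ=(-0.1918, -0.3269, -0.9659) → world pose (-0.1918, -0.3269, -0.9659)
step 2: ξ=(vx,vy,ωz)=(-0.3187, 0.0000, -0.2273), dt=0.8 → body Δ=(-0.2536, 0.0231, -0.1818) → world pose (-0.3170, -0.1052, -1.1477)
step 3: ξ=(vx,vy,ωz)=(-0.3281, -0.2344, -0.3693), dt=0.8 → body Δ=(-0.2862, -0.1463, -0.2955) → world pose (-0.5679, 0.0957, -1.4432)

(-0.5679, 0.0957, -1.4432)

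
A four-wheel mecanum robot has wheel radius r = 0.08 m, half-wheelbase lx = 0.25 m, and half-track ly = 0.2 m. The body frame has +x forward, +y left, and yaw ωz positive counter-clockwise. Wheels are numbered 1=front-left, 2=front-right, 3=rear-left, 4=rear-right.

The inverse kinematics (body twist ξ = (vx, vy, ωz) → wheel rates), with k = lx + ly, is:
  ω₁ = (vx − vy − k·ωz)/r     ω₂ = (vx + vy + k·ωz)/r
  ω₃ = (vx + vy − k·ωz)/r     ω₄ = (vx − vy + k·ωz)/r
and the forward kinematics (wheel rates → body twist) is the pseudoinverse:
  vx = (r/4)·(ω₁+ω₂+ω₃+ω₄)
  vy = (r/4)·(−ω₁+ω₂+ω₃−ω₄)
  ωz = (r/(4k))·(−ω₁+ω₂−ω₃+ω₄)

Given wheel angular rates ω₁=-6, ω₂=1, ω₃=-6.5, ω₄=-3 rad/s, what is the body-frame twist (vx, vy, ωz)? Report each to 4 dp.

(-0.2900, 0.0700, 0.4667)

k = lx + ly = 0.25 + 0.2 = 0.4500
ω₁+ω₂+ω₃+ω₄ = -14.5000  →  vx = (0.08/4)·-14.5000 = -0.2900
−ω₁+ω₂+ω₃−ω₄ = 3.5000  →  vy = (0.08/4)·3.5000 = 0.0700
−ω₁+ω₂−ω₃+ω₄ = 10.5000  →  ωz = (0.08/1.8000)·10.5000 = 0.4667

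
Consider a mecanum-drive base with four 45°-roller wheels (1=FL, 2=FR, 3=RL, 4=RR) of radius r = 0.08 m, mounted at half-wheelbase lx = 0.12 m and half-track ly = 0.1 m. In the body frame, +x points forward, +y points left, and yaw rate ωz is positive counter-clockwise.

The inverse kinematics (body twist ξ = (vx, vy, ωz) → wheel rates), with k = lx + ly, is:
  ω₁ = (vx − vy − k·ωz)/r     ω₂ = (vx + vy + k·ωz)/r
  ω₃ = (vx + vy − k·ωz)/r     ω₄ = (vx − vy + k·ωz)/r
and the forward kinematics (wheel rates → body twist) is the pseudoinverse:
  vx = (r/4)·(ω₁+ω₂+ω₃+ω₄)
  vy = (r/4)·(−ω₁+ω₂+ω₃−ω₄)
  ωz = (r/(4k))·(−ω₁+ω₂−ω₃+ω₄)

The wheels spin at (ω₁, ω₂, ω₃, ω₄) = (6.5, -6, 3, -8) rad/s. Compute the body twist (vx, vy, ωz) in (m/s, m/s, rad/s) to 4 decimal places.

k = lx + ly = 0.12 + 0.1 = 0.2200
ω₁+ω₂+ω₃+ω₄ = -4.5000  →  vx = (0.08/4)·-4.5000 = -0.0900
−ω₁+ω₂+ω₃−ω₄ = -1.5000  →  vy = (0.08/4)·-1.5000 = -0.0300
−ω₁+ω₂−ω₃+ω₄ = -23.5000  →  ωz = (0.08/0.8800)·-23.5000 = -2.1364

(-0.0900, -0.0300, -2.1364)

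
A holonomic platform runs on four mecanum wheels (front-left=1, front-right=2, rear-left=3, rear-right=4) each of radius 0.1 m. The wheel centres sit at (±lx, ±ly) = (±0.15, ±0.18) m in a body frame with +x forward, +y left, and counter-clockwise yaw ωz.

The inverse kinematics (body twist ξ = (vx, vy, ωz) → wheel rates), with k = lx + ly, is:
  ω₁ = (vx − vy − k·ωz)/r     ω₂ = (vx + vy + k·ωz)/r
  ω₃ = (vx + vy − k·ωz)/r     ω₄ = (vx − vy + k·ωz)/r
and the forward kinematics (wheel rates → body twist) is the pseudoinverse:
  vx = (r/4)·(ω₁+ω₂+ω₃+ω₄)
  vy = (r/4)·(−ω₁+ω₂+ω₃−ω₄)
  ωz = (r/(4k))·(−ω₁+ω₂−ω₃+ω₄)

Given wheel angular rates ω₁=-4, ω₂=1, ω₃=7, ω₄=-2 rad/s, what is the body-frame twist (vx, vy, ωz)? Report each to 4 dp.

k = lx + ly = 0.15 + 0.18 = 0.3300
ω₁+ω₂+ω₃+ω₄ = 2.0000  →  vx = (0.1/4)·2.0000 = 0.0500
−ω₁+ω₂+ω₃−ω₄ = 14.0000  →  vy = (0.1/4)·14.0000 = 0.3500
−ω₁+ω₂−ω₃+ω₄ = -4.0000  →  ωz = (0.1/1.3200)·-4.0000 = -0.3030

(0.0500, 0.3500, -0.3030)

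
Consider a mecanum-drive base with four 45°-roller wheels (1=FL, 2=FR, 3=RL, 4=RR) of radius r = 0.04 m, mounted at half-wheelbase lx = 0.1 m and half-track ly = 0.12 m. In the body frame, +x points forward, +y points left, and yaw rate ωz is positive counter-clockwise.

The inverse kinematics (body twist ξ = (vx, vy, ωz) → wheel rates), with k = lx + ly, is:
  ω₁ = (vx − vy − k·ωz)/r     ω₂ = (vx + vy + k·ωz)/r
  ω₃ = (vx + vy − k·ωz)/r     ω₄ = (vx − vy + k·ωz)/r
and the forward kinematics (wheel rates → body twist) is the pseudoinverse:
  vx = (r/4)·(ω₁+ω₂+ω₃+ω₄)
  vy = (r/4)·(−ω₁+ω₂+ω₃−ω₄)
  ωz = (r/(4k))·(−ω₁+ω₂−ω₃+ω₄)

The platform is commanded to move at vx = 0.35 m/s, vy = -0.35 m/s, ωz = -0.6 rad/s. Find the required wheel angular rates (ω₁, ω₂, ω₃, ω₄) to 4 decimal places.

k = lx + ly = 0.1 + 0.12 = 0.2200;  k·ωz = 0.2200·-0.6 = -0.1320
ω₁ (FL) = (vx − vy − k·ωz)/r = 0.8320/0.04 = 20.8000
ω₂ (FR) = (vx + vy + k·ωz)/r = -0.1320/0.04 = -3.3000
ω₃ (RL) = (vx + vy − k·ωz)/r = 0.1320/0.04 = 3.3000
ω₄ (RR) = (vx − vy + k·ωz)/r = 0.5680/0.04 = 14.2000

(20.8000, -3.3000, 3.3000, 14.2000)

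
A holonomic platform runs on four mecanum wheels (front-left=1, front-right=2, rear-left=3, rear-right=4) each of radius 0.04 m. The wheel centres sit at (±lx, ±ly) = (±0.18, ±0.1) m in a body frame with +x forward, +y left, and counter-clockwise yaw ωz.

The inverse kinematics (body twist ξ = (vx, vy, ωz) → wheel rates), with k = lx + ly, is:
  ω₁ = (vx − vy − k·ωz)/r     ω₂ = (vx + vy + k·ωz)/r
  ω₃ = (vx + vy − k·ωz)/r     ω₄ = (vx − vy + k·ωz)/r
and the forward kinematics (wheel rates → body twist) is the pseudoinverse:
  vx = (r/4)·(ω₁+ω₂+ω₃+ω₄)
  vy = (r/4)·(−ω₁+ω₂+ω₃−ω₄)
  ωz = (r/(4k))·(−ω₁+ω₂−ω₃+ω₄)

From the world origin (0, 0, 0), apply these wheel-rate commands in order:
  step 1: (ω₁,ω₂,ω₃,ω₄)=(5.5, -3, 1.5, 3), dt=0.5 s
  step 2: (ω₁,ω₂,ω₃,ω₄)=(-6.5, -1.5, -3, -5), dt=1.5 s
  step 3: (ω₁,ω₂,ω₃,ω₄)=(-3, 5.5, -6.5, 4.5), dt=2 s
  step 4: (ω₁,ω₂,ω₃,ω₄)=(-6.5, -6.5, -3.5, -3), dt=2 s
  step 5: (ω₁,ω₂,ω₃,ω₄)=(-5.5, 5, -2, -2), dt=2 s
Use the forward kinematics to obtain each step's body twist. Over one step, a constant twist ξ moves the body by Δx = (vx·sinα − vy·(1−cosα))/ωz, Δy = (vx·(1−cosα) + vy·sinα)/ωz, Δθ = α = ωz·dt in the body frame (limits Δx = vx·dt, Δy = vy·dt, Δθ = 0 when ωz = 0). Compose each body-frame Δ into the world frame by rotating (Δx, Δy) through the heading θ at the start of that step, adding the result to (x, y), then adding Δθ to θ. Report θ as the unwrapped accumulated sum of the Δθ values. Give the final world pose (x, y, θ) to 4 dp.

(-0.3783, -0.4920, 2.2143)

step 1: ξ=(vx,vy,ωz)=(0.0700, -0.1000, -0.2500), dt=0.5 → body Δ=(0.0318, -0.0521, -0.1250) → world pose (0.0318, -0.0521, -0.1250)
step 2: ξ=(vx,vy,ωz)=(-0.1600, 0.0700, 0.1071), dt=1.5 → body Δ=(-0.2474, 0.0853, 0.1607) → world pose (-0.2030, 0.0634, 0.0357)
step 3: ξ=(vx,vy,ωz)=(0.0050, -0.0250, 0.6964), dt=2.0 → body Δ=(0.0366, -0.0294, 1.3929) → world pose (-0.1654, 0.0353, 1.4286)
step 4: ξ=(vx,vy,ωz)=(-0.1950, -0.0050, 0.0179), dt=2.0 → body Δ=(-0.3897, -0.0170, 0.0357) → world pose (-0.2039, -0.3529, 1.4643)
step 5: ξ=(vx,vy,ωz)=(-0.0450, 0.1050, 0.3750), dt=2.0 → body Δ=(-0.1569, 0.1587, 0.7500) → world pose (-0.3783, -0.4920, 2.2143)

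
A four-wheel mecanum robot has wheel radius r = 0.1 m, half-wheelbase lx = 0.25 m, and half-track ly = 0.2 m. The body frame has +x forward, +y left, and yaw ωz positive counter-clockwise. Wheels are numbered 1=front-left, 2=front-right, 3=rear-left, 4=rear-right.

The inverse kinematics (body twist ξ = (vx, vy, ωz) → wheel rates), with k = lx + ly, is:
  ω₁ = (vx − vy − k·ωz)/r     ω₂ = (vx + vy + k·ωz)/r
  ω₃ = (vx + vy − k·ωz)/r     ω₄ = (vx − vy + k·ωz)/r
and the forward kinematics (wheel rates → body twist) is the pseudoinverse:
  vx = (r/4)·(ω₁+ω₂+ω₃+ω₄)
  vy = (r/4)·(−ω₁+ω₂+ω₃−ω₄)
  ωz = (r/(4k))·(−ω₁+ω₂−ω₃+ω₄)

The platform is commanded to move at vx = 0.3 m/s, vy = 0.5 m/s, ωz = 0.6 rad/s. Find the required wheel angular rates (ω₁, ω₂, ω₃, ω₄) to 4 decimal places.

(-4.7000, 10.7000, 5.3000, 0.7000)

k = lx + ly = 0.25 + 0.2 = 0.4500;  k·ωz = 0.4500·0.6 = 0.2700
ω₁ (FL) = (vx − vy − k·ωz)/r = -0.4700/0.1 = -4.7000
ω₂ (FR) = (vx + vy + k·ωz)/r = 1.0700/0.1 = 10.7000
ω₃ (RL) = (vx + vy − k·ωz)/r = 0.5300/0.1 = 5.3000
ω₄ (RR) = (vx − vy + k·ωz)/r = 0.0700/0.1 = 0.7000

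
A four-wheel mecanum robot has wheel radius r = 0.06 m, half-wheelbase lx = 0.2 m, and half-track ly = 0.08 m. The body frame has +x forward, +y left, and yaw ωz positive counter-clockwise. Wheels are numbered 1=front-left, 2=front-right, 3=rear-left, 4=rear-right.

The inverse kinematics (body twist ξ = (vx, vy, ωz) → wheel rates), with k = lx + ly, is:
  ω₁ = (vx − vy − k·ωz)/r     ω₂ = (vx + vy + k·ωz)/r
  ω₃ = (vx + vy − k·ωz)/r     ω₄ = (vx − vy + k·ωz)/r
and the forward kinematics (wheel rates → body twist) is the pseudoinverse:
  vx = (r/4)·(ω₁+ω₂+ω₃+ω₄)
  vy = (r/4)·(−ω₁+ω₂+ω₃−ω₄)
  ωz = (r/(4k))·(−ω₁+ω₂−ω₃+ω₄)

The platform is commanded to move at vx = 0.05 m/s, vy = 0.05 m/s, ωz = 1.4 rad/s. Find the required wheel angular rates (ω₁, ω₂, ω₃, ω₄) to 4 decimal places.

(-6.5333, 8.2000, -4.8667, 6.5333)

k = lx + ly = 0.2 + 0.08 = 0.2800;  k·ωz = 0.2800·1.4 = 0.3920
ω₁ (FL) = (vx − vy − k·ωz)/r = -0.3920/0.06 = -6.5333
ω₂ (FR) = (vx + vy + k·ωz)/r = 0.4920/0.06 = 8.2000
ω₃ (RL) = (vx + vy − k·ωz)/r = -0.2920/0.06 = -4.8667
ω₄ (RR) = (vx − vy + k·ωz)/r = 0.3920/0.06 = 6.5333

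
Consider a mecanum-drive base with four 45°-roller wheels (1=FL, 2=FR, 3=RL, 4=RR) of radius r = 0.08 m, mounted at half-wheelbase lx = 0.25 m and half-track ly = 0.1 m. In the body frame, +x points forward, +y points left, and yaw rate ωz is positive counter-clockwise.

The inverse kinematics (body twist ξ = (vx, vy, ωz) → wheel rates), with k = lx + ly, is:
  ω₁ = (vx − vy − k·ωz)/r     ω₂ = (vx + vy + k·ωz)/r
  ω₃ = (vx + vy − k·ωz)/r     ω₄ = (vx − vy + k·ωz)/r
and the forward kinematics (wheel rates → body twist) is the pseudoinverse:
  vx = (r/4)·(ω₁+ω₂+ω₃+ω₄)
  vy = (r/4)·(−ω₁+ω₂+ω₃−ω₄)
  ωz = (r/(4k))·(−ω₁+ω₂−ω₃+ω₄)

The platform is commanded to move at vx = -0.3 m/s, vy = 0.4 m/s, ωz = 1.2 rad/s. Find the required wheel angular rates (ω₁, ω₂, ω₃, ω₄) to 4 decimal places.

(-14.0000, 6.5000, -4.0000, -3.5000)

k = lx + ly = 0.25 + 0.1 = 0.3500;  k·ωz = 0.3500·1.2 = 0.4200
ω₁ (FL) = (vx − vy − k·ωz)/r = -1.1200/0.08 = -14.0000
ω₂ (FR) = (vx + vy + k·ωz)/r = 0.5200/0.08 = 6.5000
ω₃ (RL) = (vx + vy − k·ωz)/r = -0.3200/0.08 = -4.0000
ω₄ (RR) = (vx − vy + k·ωz)/r = -0.2800/0.08 = -3.5000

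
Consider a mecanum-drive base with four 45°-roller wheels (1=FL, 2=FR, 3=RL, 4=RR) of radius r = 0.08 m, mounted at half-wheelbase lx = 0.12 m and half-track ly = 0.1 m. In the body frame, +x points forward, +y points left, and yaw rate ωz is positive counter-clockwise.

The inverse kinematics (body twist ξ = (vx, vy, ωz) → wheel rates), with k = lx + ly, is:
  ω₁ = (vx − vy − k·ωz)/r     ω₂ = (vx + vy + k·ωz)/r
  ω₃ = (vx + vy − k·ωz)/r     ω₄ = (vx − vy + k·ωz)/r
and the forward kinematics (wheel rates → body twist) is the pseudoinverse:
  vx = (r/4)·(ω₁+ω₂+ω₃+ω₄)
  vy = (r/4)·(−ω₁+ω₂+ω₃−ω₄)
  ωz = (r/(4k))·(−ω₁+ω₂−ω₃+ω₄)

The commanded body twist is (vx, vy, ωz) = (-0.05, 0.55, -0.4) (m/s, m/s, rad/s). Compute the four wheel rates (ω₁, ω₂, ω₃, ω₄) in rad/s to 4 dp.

k = lx + ly = 0.12 + 0.1 = 0.2200;  k·ωz = 0.2200·-0.4 = -0.0880
ω₁ (FL) = (vx − vy − k·ωz)/r = -0.5120/0.08 = -6.4000
ω₂ (FR) = (vx + vy + k·ωz)/r = 0.4120/0.08 = 5.1500
ω₃ (RL) = (vx + vy − k·ωz)/r = 0.5880/0.08 = 7.3500
ω₄ (RR) = (vx − vy + k·ωz)/r = -0.6880/0.08 = -8.6000

(-6.4000, 5.1500, 7.3500, -8.6000)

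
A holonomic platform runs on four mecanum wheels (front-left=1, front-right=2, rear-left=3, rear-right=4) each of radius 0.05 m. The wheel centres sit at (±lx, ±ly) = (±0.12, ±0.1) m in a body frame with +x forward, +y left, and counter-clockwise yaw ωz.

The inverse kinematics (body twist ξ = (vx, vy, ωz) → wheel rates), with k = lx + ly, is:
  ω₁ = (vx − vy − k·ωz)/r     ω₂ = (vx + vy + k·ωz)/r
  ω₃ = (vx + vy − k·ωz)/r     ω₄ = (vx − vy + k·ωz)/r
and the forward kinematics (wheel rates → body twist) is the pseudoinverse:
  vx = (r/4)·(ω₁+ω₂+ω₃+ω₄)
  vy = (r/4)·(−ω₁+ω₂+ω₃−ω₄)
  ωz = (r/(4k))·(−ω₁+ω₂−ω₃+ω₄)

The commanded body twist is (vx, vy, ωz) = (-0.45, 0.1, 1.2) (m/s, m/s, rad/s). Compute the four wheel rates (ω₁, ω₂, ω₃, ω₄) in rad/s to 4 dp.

k = lx + ly = 0.12 + 0.1 = 0.2200;  k·ωz = 0.2200·1.2 = 0.2640
ω₁ (FL) = (vx − vy − k·ωz)/r = -0.8140/0.05 = -16.2800
ω₂ (FR) = (vx + vy + k·ωz)/r = -0.0860/0.05 = -1.7200
ω₃ (RL) = (vx + vy − k·ωz)/r = -0.6140/0.05 = -12.2800
ω₄ (RR) = (vx − vy + k·ωz)/r = -0.2860/0.05 = -5.7200

(-16.2800, -1.7200, -12.2800, -5.7200)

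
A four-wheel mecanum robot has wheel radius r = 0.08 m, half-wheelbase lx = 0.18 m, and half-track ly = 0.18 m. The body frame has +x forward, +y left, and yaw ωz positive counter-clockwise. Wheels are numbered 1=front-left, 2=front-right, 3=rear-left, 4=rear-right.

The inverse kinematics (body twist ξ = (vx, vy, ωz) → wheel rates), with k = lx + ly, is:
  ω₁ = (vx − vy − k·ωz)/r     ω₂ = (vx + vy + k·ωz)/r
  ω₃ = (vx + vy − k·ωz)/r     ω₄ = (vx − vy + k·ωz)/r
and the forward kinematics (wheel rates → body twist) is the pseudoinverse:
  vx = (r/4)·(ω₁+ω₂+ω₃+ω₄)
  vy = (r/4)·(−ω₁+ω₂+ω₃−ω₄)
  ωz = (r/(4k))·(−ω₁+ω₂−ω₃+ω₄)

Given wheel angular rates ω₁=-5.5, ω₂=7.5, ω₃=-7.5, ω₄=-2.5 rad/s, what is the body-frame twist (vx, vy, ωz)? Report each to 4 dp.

(-0.1600, 0.1600, 1.0000)

k = lx + ly = 0.18 + 0.18 = 0.3600
ω₁+ω₂+ω₃+ω₄ = -8.0000  →  vx = (0.08/4)·-8.0000 = -0.1600
−ω₁+ω₂+ω₃−ω₄ = 8.0000  →  vy = (0.08/4)·8.0000 = 0.1600
−ω₁+ω₂−ω₃+ω₄ = 18.0000  →  ωz = (0.08/1.4400)·18.0000 = 1.0000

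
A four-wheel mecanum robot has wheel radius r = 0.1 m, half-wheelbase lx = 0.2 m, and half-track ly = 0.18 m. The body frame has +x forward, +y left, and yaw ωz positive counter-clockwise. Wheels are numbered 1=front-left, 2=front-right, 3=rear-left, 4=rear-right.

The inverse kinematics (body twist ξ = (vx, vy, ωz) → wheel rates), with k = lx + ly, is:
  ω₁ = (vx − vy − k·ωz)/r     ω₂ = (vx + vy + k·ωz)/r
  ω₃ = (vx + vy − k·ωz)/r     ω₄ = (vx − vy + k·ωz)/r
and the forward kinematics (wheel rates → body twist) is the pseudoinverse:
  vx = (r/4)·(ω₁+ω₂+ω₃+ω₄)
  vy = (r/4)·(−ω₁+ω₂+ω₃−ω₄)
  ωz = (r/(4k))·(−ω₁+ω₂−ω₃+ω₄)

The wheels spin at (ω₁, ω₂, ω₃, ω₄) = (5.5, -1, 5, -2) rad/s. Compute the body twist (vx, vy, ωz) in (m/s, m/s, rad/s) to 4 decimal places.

(0.1875, 0.0125, -0.8882)

k = lx + ly = 0.2 + 0.18 = 0.3800
ω₁+ω₂+ω₃+ω₄ = 7.5000  →  vx = (0.1/4)·7.5000 = 0.1875
−ω₁+ω₂+ω₃−ω₄ = 0.5000  →  vy = (0.1/4)·0.5000 = 0.0125
−ω₁+ω₂−ω₃+ω₄ = -13.5000  →  ωz = (0.1/1.5200)·-13.5000 = -0.8882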